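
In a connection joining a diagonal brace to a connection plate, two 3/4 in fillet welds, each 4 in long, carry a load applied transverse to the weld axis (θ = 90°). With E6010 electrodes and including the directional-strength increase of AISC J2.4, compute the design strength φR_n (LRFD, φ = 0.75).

E60XX → F_EXX = 60 ksi.
t_e = 0.707 × 0.75 = 0.5302 in; A_we = 0.5302 × 8 = 4.242 in².
Directional factor: 1.0 + 0.5 sin^1.5(90°) = 1.5.
F_nw = 0.6 × 60 × 1.5 = 54 ksi.
φR_n = 0.75 × 54 × 4.242 = 171.8 kips.

φR_n ≈ 172 kips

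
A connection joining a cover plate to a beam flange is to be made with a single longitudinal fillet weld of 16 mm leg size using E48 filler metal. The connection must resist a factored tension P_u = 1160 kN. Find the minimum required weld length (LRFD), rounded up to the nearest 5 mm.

L = 475 mm

E48XX → F_EXX = 480 MPa.
Throat t_e = 0.707 × 16 = 11.31 mm.
φr_n = 0.75 × 0.6 × 480 × 11.31 × 10⁻³ = 2.443 kN/mm.
L_req = P_u / φr_n = 1160 / 2.443 = 474.7 mm total.
Round up → use L = 475 mm.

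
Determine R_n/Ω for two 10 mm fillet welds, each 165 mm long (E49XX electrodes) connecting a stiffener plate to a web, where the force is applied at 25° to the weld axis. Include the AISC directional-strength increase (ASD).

R_n/Ω ≈ 390 kN

E49XX → F_EXX = 490 MPa.
t_e = 0.707 × 10 = 7.07 mm; A_we = 7.07 × 330 = 2333 mm².
Directional factor: 1.0 + 0.5 sin^1.5(25°) = 1.137.
F_nw = 0.6 × 490 × 1.137 = 334.4 MPa.
R_n/Ω = (334.4 × 2333) / 2.0 × 10⁻³ = 390.1 kN.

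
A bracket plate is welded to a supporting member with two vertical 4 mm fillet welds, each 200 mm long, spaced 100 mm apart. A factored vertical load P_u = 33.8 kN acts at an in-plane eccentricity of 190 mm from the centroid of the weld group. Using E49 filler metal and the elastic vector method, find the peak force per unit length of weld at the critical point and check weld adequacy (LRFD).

f_max ≈ 354 N/mm; adequate

E49XX → F_EXX = 490 MPa.
Total weld length L_w = 400 mm. Treat welds as unit-width lines.
Polar moment about centroid: J = 2[d³/12 + d(b/2)²] = 2[200³/12 + 200×50²] = 2333000 mm³.
Direct shear f_v = P/L_w = 33.8×10³ / 400 = 84.5 N/mm (vertical).
Torsion M = P·e = 33.8×10³ × 190 = 6422000 N·mm.
Critical point at (x, y) = (50, 100) from centroid. f_tx = M·y/J = 275.2 N/mm; f_ty = M·x/J = 137.6 N/mm.
Resultant f_max = √[f_tx² + (f_v + f_ty)²] = √[275.2² + (84.5 + 137.6)²] = 353.7 N/mm.
Capacity per unit length: φr_n = 0.75 × 0.6 × 490 × (0.707 × 4) = 623.6 N/mm.
353.7 ≤ 623.6 → adequate.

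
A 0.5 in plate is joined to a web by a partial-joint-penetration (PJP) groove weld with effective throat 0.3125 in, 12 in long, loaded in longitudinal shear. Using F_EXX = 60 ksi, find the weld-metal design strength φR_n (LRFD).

Effective throat (given) t_e = 0.3125 in.
A_we = 0.3125 × 12 = 3.75 in².
F_nw = 0.6 F_EXX = 36 ksi.
φR_n = 0.75 × 36 × 3.75 = 101.2 kip.

φR_n ≈ 101 kip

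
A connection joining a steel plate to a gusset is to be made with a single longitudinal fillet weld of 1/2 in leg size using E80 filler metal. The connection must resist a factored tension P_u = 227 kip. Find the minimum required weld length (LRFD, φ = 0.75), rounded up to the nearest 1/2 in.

E80XX → F_EXX = 80 ksi.
Throat t_e = 0.707 × 0.5 = 0.3535 in.
φr_n = 0.75 × 0.6 × 80 × 0.3535 = 12.73 kip/in.
L_req = P_u / φr_n = 227 / 12.73 = 17.84 in total.
Round up → use L = 18 in.

L = 18 in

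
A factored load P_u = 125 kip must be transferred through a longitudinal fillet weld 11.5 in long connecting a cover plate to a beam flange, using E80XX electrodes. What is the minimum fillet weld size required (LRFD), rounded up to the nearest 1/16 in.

w = 7/16 in

E80XX → F_EXX = 80 ksi.
Total weld length L = 11.5 in.
Required throat t_e = P_u / (φ × 0.6 F_EXX × L) = 125 / (0.75 × 0.6 × 80 × 11.5) = 0.3019 in.
Required leg w = t_e / 0.707 = 0.4271 in → use 7/16 in.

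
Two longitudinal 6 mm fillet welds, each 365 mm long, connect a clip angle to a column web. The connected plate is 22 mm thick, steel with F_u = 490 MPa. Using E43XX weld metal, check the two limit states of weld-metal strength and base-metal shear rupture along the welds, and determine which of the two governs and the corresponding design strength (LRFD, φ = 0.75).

φR_n ≈ 599 kN (weld metal governs)

E43XX → F_EXX = 430 MPa.
t_e = 0.707 × 6 = 4.242 mm; L = 730 mm.
Weld metal: φR_n = 0.75 × 0.6 × 430 × 4.242 × 730 × 10⁻³ = 599.2 kN.
Base metal (shear rupture): φR_n = 0.75 × 0.6 × 490 × 22 × 730 × 10⁻³ = 3541 kN.
Governing: weld metal.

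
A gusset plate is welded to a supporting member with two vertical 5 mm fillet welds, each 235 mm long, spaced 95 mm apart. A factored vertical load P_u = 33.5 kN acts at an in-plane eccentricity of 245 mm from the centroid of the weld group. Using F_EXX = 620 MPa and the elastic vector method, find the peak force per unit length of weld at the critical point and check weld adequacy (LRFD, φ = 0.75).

Total weld length L_w = 470 mm. Treat welds as unit-width lines.
Polar moment about centroid: J = 2[d³/12 + d(b/2)²] = 2[235³/12 + 235×47.5²] = 3223000 mm³.
Direct shear f_v = P/L_w = 33.5×10³ / 470 = 71.28 N/mm (vertical).
Torsion M = P·e = 33.5×10³ × 245 = 8207500 N·mm.
Critical point at (x, y) = (47.5, 117.5) from centroid. f_tx = M·y/J = 299.2 N/mm; f_ty = M·x/J = 120.9 N/mm.
Resultant f_max = √[f_tx² + (f_v + f_ty)²] = √[299.2² + (71.28 + 120.9)²] = 355.6 N/mm.
Capacity per unit length: φr_n = 0.75 × 0.6 × 620 × (0.707 × 5) = 986.3 N/mm.
355.6 ≤ 986.3 → adequate.

f_max ≈ 356 N/mm; adequate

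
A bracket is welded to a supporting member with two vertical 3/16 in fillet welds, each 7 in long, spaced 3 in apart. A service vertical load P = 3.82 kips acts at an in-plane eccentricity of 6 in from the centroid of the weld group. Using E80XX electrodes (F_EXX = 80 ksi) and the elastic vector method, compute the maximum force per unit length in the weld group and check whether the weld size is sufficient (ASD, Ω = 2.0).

Total weld length L_w = 14 in. Treat welds as unit-width lines.
Polar moment about centroid: J = 2[d³/12 + d(b/2)²] = 2[7³/12 + 7×1.5²] = 88.67 in³.
Direct shear f_v = P/L_w = 3.82 / 14 = 0.2729 kip/in (vertical).
Torsion M = P·e = 3.82 × 6 = 22.92 kip·in.
Critical point at (x, y) = (1.5, 3.5) from centroid. f_tx = M·y/J = 0.9047 kip/in; f_ty = M·x/J = 0.3877 kip/in.
Resultant f_max = √[f_tx² + (f_v + f_ty)²] = √[0.9047² + (0.2729 + 0.3877)²] = 1.12 kip/in.
Capacity per unit length: r_n/Ω = (1/2.0) × 0.6 × 80 × (0.707 × 0.1875) = 3.181 kip/in.
1.12 ≤ 3.181 → adequate.

f_max ≈ 1.12 kip/in; adequate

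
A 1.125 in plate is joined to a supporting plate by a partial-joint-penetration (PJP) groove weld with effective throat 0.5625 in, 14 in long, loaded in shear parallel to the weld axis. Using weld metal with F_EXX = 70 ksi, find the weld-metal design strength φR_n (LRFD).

Effective throat (given) t_e = 0.5625 in.
A_we = 0.5625 × 14 = 7.875 in².
F_nw = 0.6 F_EXX = 42 ksi.
φR_n = 0.75 × 42 × 7.875 = 248.1 kips.

φR_n ≈ 248 kips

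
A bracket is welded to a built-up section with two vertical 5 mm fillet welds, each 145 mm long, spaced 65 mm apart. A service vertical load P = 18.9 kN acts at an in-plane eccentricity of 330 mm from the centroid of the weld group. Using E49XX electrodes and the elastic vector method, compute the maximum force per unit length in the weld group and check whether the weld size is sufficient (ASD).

f_max ≈ 638 N/mm; NOT adequate

E49XX → F_EXX = 490 MPa.
Total weld length L_w = 290 mm. Treat welds as unit-width lines.
Polar moment about centroid: J = 2[d³/12 + d(b/2)²] = 2[145³/12 + 145×32.5²] = 814400 mm³.
Direct shear f_v = P/L_w = 18.9×10³ / 290 = 65.17 N/mm (vertical).
Torsion M = P·e = 18.9×10³ × 330 = 6237000 N·mm.
Critical point at (x, y) = (32.5, 72.5) from centroid. f_tx = M·y/J = 555.2 N/mm; f_ty = M·x/J = 248.9 N/mm.
Resultant f_max = √[f_tx² + (f_v + f_ty)²] = √[555.2² + (65.17 + 248.9)²] = 637.9 N/mm.
Capacity per unit length: r_n/Ω = (1/2.0) × 0.6 × 490 × (0.707 × 5) = 519.6 N/mm.
637.9 > 519.6 → NOT adequate.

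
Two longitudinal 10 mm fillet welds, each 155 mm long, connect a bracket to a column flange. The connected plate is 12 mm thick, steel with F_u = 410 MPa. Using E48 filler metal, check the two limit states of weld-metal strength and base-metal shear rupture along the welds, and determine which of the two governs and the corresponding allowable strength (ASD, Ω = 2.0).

E48XX → F_EXX = 480 MPa.
t_e = 0.707 × 10 = 7.07 mm; L = 310 mm.
Weld metal: R_n/Ω = (1/2.0) × 0.6 × 480 × 7.07 × 310 × 10⁻³ = 315.6 kN.
Base metal (shear rupture): R_n/Ω = (1/2.0) × 0.6 × 410 × 12 × 310 × 10⁻³ = 457.6 kN.
Governing: weld metal.

R_n/Ω ≈ 316 kN (weld metal governs)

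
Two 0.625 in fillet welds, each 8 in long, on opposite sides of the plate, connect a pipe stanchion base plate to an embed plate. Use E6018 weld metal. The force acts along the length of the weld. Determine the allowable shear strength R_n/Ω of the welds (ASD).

R_n/Ω ≈ 127 kips

E60XX → F_EXX = 60 ksi.
Effective throat t_e = 0.707 × 0.625 = 0.4419 in.
Total length L = 16 in; A_we = 0.4419 × 16 = 7.07 in².
F_nw = 0.6 F_EXX = 0.6 × 60 = 36 ksi.
R_n = 36 × 7.07 = 254.5 kips; R_n/Ω = 254.5/2.0 = 127.3 kips.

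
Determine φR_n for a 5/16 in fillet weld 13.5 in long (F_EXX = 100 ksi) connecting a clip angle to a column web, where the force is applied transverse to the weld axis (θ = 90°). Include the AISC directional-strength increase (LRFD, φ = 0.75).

t_e = 0.707 × 0.3125 = 0.2209 in; A_we = 0.2209 × 13.5 = 2.983 in².
Directional factor: 1.0 + 0.5 sin^1.5(90°) = 1.5.
F_nw = 0.6 × 100 × 1.5 = 90 ksi.
φR_n = 0.75 × 90 × 2.983 = 201.3 kip.

φR_n ≈ 201 kip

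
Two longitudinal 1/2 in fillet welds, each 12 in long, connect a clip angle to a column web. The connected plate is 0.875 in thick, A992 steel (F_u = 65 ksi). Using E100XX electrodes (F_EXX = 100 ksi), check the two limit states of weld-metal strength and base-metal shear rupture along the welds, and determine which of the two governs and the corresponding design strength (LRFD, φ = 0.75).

t_e = 0.707 × 0.5 = 0.3535 in; L = 24 in.
Weld metal: φR_n = 0.75 × 0.6 × 100 × 0.3535 × 24 = 381.8 kips.
Base metal (shear rupture): φR_n = 0.75 × 0.6 × 65 × 0.875 × 24 = 614.2 kips.
Governing: weld metal.

φR_n ≈ 382 kips (weld metal governs)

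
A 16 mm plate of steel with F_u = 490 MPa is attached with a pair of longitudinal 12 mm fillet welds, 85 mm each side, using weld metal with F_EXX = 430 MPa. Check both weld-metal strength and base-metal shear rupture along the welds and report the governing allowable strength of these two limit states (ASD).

R_n/Ω ≈ 186 kN (weld metal governs)

t_e = 0.707 × 12 = 8.484 mm; L = 170 mm.
Weld metal: R_n/Ω = (1/2.0) × 0.6 × 430 × 8.484 × 170 × 10⁻³ = 186.1 kN.
Base metal (shear rupture): R_n/Ω = (1/2.0) × 0.6 × 490 × 16 × 170 × 10⁻³ = 399.8 kN.
Governing: weld metal.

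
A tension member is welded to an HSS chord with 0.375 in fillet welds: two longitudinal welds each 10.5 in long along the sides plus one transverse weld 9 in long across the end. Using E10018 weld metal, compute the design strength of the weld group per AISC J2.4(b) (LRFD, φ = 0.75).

φR_n ≈ 374 kips

E100XX → F_EXX = 100 ksi.
t_e = 0.707 × 0.375 = 0.2651 in.
R_nwl = 0.6 × 100 × 0.2651 × 21 = 334.1 kips (longitudinal, 2 welds).
R_nwt = 0.6 × 100 × 0.2651 × 9 = 143.2 kips (transverse, base value).
(i) R_nwl + R_nwt = 477.2 kips; (ii) 0.85 R_nwl + 1.5 R_nwt = 498.7 kips.
R_n = max = 498.7 kips [governs: (ii)]; φR_n = 374 kips.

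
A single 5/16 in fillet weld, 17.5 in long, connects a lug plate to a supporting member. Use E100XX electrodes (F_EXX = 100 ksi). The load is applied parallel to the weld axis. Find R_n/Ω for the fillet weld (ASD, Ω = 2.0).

Effective throat t_e = 0.707 × 0.3125 = 0.2209 in.
Total length L = 17.5 in; A_we = 0.2209 × 17.5 = 3.866 in².
F_nw = 0.6 F_EXX = 0.6 × 100 = 60 ksi.
R_n = 60 × 3.866 = 232 kips; R_n/Ω = 232/2.0 = 116 kips.

R_n/Ω ≈ 116 kips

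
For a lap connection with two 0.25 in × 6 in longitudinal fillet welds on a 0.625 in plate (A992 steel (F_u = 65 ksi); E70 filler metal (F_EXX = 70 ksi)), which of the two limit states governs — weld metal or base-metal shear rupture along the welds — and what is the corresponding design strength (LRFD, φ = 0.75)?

φR_n ≈ 66.8 kips (weld metal governs)

t_e = 0.707 × 0.25 = 0.1767 in; L = 12 in.
Weld metal: φR_n = 0.75 × 0.6 × 70 × 0.1767 × 12 = 66.81 kips.
Base metal (shear rupture): φR_n = 0.75 × 0.6 × 65 × 0.625 × 12 = 219.4 kips.
Governing: weld metal.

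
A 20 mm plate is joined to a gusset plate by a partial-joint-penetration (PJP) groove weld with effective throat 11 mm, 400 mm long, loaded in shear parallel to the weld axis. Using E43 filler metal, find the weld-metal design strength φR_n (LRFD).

φR_n ≈ 851 kN

E43XX → F_EXX = 430 MPa.
Effective throat (given) t_e = 11 mm.
A_we = 11 × 400 = 4400 mm².
F_nw = 0.6 F_EXX = 258 MPa.
φR_n = 0.75 × 258 × 4400 × 10⁻³ = 851.4 kN.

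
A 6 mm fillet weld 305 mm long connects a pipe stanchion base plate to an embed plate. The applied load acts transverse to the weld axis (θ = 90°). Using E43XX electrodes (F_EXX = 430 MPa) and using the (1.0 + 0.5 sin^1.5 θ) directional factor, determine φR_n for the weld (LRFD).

t_e = 0.707 × 6 = 4.242 mm; A_we = 4.242 × 305 = 1294 mm².
Directional factor: 1.0 + 0.5 sin^1.5(90°) = 1.5.
F_nw = 0.6 × 430 × 1.5 = 387 MPa.
φR_n = 0.75 × 387 × 1294 × 10⁻³ = 375.5 kN.

φR_n ≈ 376 kN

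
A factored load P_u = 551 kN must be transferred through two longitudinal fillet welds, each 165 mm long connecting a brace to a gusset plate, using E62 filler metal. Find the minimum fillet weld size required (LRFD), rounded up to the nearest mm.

w = 9 mm

E62XX → F_EXX = 620 MPa.
Total weld length L = 330 mm.
Required throat t_e = P_u / (φ × 0.6 F_EXX × L) = 551 / (0.75 × 0.6 × 620 × 330 × 10⁻³) = 5.985 mm.
Required leg w = t_e / 0.707 = 8.465 mm → use 9 mm.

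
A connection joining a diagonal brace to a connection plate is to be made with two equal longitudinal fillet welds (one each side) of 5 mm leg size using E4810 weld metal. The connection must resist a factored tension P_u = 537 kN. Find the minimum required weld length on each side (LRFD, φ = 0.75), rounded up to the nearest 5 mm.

L = 355 mm on each side

E48XX → F_EXX = 480 MPa.
Throat t_e = 0.707 × 5 = 3.535 mm.
φr_n = 0.75 × 0.6 × 480 × 3.535 × 10⁻³ = 0.7636 kN/mm.
L_req = P_u / φr_n = 537 / 0.7636 = 703.3 mm total.
Per side: 703.3 / 2 = 351.6 mm.
Round up → use L = 355 mm on each side.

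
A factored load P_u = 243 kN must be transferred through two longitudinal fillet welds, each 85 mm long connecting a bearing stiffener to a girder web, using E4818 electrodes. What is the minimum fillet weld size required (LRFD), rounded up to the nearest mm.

E48XX → F_EXX = 480 MPa.
Total weld length L = 170 mm.
Required throat t_e = P_u / (φ × 0.6 F_EXX × L) = 243 / (0.75 × 0.6 × 480 × 170 × 10⁻³) = 6.618 mm.
Required leg w = t_e / 0.707 = 9.36 mm → use 10 mm.

w = 10 mm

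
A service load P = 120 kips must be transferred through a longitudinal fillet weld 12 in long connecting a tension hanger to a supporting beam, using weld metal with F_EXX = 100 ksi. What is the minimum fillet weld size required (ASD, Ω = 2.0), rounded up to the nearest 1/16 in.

Total weld length L = 12 in.
Required throat t_e = P × Ω / (0.6 F_EXX × L) = 120 × 2.0 / (0.6 × 100 × 12) = 0.3333 in.
Required leg w = t_e / 0.707 = 0.4715 in → use 1/2 in.

w = 1/2 in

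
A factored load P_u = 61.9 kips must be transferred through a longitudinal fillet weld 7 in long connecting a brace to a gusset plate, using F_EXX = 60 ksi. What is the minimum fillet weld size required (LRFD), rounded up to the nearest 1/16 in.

Total weld length L = 7 in.
Required throat t_e = P_u / (φ × 0.6 F_EXX × L) = 61.9 / (0.75 × 0.6 × 60 × 7) = 0.3275 in.
Required leg w = t_e / 0.707 = 0.4632 in → use 1/2 in.

w = 1/2 in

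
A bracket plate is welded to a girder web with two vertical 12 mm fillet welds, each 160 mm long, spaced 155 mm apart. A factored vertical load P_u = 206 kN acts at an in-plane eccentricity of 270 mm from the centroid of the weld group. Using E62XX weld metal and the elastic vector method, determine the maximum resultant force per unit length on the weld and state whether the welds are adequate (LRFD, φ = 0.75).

E62XX → F_EXX = 620 MPa.
Total weld length L_w = 320 mm. Treat welds as unit-width lines.
Polar moment about centroid: J = 2[d³/12 + d(b/2)²] = 2[160³/12 + 160×77.5²] = 2605000 mm³.
Direct shear f_v = P/L_w = 206×10³ / 320 = 643.8 N/mm (vertical).
Torsion M = P·e = 206×10³ × 270 = 55620000 N·mm.
Critical point at (x, y) = (77.5, 80) from centroid. f_tx = M·y/J = 1708 N/mm; f_ty = M·x/J = 1655 N/mm.
Resultant f_max = √[f_tx² + (f_v + f_ty)²] = √[1708² + (643.8 + 1655)²] = 2864 N/mm.
Capacity per unit length: φr_n = 0.75 × 0.6 × 620 × (0.707 × 12) = 2367 N/mm.
2864 > 2367 → NOT adequate.

f_max ≈ 2860 N/mm; NOT adequate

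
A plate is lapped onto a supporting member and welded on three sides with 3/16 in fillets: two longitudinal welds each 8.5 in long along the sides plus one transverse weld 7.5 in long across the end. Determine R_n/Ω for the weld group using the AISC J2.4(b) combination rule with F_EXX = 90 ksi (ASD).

t_e = 0.707 × 0.1875 = 0.1326 in.
R_nwl = 0.6 × 90 × 0.1326 × 17 = 121.7 kip (longitudinal, 2 welds).
R_nwt = 0.6 × 90 × 0.1326 × 7.5 = 53.69 kip (transverse, base value).
(i) R_nwl + R_nwt = 175.4 kip; (ii) 0.85 R_nwl + 1.5 R_nwt = 184 kip.
R_n = max = 184 kip [governs: (ii)]; R_n/Ω = 91.99 kip.

R_n/Ω ≈ 92 kip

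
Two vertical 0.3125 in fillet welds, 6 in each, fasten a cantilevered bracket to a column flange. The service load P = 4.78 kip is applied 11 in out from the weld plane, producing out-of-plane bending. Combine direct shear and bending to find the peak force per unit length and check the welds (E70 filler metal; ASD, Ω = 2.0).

E70XX → F_EXX = 70 ksi.
L_w = 2 × 6 = 12 in; section modulus (unit throat) S = 2 × L²/6 = 12 in².
Direct shear f_v = P/L_w = 4.78/12 = 0.3983 kip/in.
Moment M = P × e = 4.78 × 11 = 52.58 kip·in; bending f_b = M/S = 4.382 kip/in.
f_max = √(f_v² + f_b²) = √(0.3983² + 4.382²) = 4.4 kip/in.
r_n/Ω = (1/2.0) × 0.6 × 70 × (0.707 × 0.3125) = 4.64 kip/in → adequate.

f_max ≈ 4.4 kip/in; adequate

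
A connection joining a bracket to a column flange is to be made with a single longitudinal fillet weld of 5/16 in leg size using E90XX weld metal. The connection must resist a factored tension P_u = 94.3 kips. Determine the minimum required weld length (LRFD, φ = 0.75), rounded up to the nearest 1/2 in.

L = 11 in

E90XX → F_EXX = 90 ksi.
Throat t_e = 0.707 × 0.3125 = 0.2209 in.
φr_n = 0.75 × 0.6 × 90 × 0.2209 = 8.948 kips/in.
L_req = P_u / φr_n = 94.3 / 8.948 = 10.54 in total.
Round up → use L = 11 in.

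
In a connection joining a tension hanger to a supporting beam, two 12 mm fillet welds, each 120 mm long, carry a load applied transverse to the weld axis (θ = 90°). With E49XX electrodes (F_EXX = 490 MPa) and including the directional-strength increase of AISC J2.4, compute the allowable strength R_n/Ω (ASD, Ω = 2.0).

t_e = 0.707 × 12 = 8.484 mm; A_we = 8.484 × 240 = 2036 mm².
Directional factor: 1.0 + 0.5 sin^1.5(90°) = 1.5.
F_nw = 0.6 × 490 × 1.5 = 441 MPa.
R_n/Ω = (441 × 2036) / 2.0 × 10⁻³ = 449 kN.

R_n/Ω ≈ 449 kN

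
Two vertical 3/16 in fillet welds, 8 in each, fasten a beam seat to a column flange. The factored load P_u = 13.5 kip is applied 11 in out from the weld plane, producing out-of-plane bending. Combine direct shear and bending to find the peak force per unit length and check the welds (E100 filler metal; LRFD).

E100XX → F_EXX = 100 ksi.
L_w = 2 × 8 = 16 in; section modulus (unit throat) S = 2 × L²/6 = 21.33 in².
Direct shear f_v = P/L_w = 13.5/16 = 0.8438 kip/in.
Moment M = P × e = 13.5 × 11 = 148.5 kip·in; bending f_b = M/S = 6.961 kip/in.
f_max = √(f_v² + f_b²) = √(0.8438² + 6.961²) = 7.012 kip/in.
φr_n = 0.75 × 0.6 × 100 × (0.707 × 0.1875) = 5.965 kip/in → NOT adequate.

f_max ≈ 7.01 kip/in; NOT adequate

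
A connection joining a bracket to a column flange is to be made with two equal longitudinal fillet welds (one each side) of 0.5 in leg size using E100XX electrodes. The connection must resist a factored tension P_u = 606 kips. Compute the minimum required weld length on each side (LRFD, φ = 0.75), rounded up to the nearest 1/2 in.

L = 19.5 in on each side

E100XX → F_EXX = 100 ksi.
Throat t_e = 0.707 × 0.5 = 0.3535 in.
φr_n = 0.75 × 0.6 × 100 × 0.3535 = 15.91 kips/in.
L_req = P_u / φr_n = 606 / 15.91 = 38.1 in total.
Per side: 38.1 / 2 = 19.05 in.
Round up → use L = 19.5 in on each side.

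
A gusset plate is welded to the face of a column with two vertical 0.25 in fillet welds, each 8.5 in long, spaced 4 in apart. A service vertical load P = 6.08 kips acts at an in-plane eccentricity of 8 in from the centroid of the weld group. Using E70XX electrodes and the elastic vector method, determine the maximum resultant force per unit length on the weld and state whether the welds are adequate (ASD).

E70XX → F_EXX = 70 ksi.
Total weld length L_w = 17 in. Treat welds as unit-width lines.
Polar moment about centroid: J = 2[d³/12 + d(b/2)²] = 2[8.5³/12 + 8.5×2²] = 170.4 in³.
Direct shear f_v = P/L_w = 6.08 / 17 = 0.3576 kip/in (vertical).
Torsion M = P·e = 6.08 × 8 = 48.64 kip·in.
Critical point at (x, y) = (2, 4.25) from centroid. f_tx = M·y/J = 1.213 kip/in; f_ty = M·x/J = 0.571 kip/in.
Resultant f_max = √[f_tx² + (f_v + f_ty)²] = √[1.213² + (0.3576 + 0.571)²] = 1.528 kip/in.
Capacity per unit length: r_n/Ω = (1/2.0) × 0.6 × 70 × (0.707 × 0.25) = 3.712 kip/in.
1.528 ≤ 3.712 → adequate.

f_max ≈ 1.53 kip/in; adequate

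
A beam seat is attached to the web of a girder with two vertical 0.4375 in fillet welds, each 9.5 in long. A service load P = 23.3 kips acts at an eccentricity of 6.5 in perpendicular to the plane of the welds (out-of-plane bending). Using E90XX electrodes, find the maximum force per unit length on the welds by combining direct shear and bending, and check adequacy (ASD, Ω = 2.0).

f_max ≈ 5.18 kip/in; adequate

E90XX → F_EXX = 90 ksi.
L_w = 2 × 9.5 = 19 in; section modulus (unit throat) S = 2 × L²/6 = 30.08 in².
Direct shear f_v = P/L_w = 23.3/19 = 1.226 kip/in.
Moment M = P × e = 23.3 × 6.5 = 151.45 kip·in; bending f_b = M/S = 5.034 kip/in.
f_max = √(f_v² + f_b²) = √(1.226² + 5.034²) = 5.182 kip/in.
r_n/Ω = (1/2.0) × 0.6 × 90 × (0.707 × 0.4375) = 8.351 kip/in → adequate.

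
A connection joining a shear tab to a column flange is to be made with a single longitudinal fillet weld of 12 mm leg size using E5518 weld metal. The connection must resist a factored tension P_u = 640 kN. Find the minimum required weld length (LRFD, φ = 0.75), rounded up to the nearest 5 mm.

E55XX → F_EXX = 550 MPa.
Throat t_e = 0.707 × 12 = 8.484 mm.
φr_n = 0.75 × 0.6 × 550 × 8.484 × 10⁻³ = 2.1 kN/mm.
L_req = P_u / φr_n = 640 / 2.1 = 304.8 mm total.
Round up → use L = 305 mm.

L = 305 mm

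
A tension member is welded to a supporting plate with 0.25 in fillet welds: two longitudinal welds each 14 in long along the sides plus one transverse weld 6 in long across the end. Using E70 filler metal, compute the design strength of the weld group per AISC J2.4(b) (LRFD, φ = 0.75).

E70XX → F_EXX = 70 ksi.
t_e = 0.707 × 0.25 = 0.1767 in.
R_nwl = 0.6 × 70 × 0.1767 × 28 = 207.9 kips (longitudinal, 2 welds).
R_nwt = 0.6 × 70 × 0.1767 × 6 = 44.54 kips (transverse, base value).
(i) R_nwl + R_nwt = 252.4 kips; (ii) 0.85 R_nwl + 1.5 R_nwt = 243.5 kips.
R_n = max = 252.4 kips [governs: (i)]; φR_n = 189.3 kips.

φR_n ≈ 189 kips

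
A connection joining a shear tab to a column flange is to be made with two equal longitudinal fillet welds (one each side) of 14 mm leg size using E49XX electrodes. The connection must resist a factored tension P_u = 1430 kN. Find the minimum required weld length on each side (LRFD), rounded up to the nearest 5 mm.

L = 330 mm on each side

E49XX → F_EXX = 490 MPa.
Throat t_e = 0.707 × 14 = 9.898 mm.
φr_n = 0.75 × 0.6 × 490 × 9.898 × 10⁻³ = 2.183 kN/mm.
L_req = P_u / φr_n = 1430 / 2.183 = 655.2 mm total.
Per side: 655.2 / 2 = 327.6 mm.
Round up → use L = 330 mm on each side.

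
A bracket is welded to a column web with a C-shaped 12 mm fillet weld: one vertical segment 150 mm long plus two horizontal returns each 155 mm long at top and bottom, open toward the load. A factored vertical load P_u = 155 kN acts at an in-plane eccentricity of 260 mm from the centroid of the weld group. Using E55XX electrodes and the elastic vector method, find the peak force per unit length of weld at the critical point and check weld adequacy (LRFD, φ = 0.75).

f_max ≈ 1860 N/mm; adequate

E55XX → F_EXX = 550 MPa.
Total weld length L_w = 460 mm. Treat welds as unit-width lines.
Centroid: x̄ = 2×155×77.5 / 460 = 52.23 mm from the vertical weld.
Polar moment about centroid: J = I_x + I_y = [150³/12 + 2×155×75²] + [150×52.23² + 2(155³/12 + 155×25.27²)] = 3253000 mm³.
Direct shear f_v = P/L_w = 155×10³ / 460 = 337 N/mm (vertical).
Torsion M = P·e = 155×10³ × 260 = 40300000 N·mm.
Critical point at (x, y) = (102.8, 75) from centroid. f_tx = M·y/J = 929.2 N/mm; f_ty = M·x/J = 1273 N/mm.
Resultant f_max = √[f_tx² + (f_v + f_ty)²] = √[929.2² + (337 + 1273)²] = 1859 N/mm.
Capacity per unit length: φr_n = 0.75 × 0.6 × 550 × (0.707 × 12) = 2100 N/mm.
1859 ≤ 2100 → adequate.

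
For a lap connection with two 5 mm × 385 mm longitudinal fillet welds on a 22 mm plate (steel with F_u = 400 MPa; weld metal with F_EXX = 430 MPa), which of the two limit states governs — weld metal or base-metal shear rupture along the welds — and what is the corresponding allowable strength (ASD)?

R_n/Ω ≈ 351 kN (weld metal governs)

t_e = 0.707 × 5 = 3.535 mm; L = 770 mm.
Weld metal: R_n/Ω = (1/2.0) × 0.6 × 430 × 3.535 × 770 × 10⁻³ = 351.1 kN.
Base metal (shear rupture): R_n/Ω = (1/2.0) × 0.6 × 400 × 22 × 770 × 10⁻³ = 2033 kN.
Governing: weld metal.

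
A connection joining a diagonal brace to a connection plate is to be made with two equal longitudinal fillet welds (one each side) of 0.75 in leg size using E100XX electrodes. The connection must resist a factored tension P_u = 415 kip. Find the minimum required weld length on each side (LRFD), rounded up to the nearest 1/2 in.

E100XX → F_EXX = 100 ksi.
Throat t_e = 0.707 × 0.75 = 0.5302 in.
φr_n = 0.75 × 0.6 × 100 × 0.5302 = 23.86 kip/in.
L_req = P_u / φr_n = 415 / 23.86 = 17.39 in total.
Per side: 17.39 / 2 = 8.696 in.
Round up → use L = 9 in on each side.

L = 9 in on each side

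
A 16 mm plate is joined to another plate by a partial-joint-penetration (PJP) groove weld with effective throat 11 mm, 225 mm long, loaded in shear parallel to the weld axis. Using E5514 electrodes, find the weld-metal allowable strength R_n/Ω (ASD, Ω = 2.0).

R_n/Ω ≈ 408 kN

E55XX → F_EXX = 550 MPa.
Effective throat (given) t_e = 11 mm.
A_we = 11 × 225 = 2475 mm².
F_nw = 0.6 F_EXX = 330 MPa.
R_n/Ω = (330 × 2475) / 2.0 × 10⁻³ = 408.4 kN.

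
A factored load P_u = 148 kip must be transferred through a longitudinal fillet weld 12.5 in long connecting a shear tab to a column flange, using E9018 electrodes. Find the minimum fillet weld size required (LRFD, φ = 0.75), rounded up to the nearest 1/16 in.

E90XX → F_EXX = 90 ksi.
Total weld length L = 12.5 in.
Required throat t_e = P_u / (φ × 0.6 F_EXX × L) = 148 / (0.75 × 0.6 × 90 × 12.5) = 0.2923 in.
Required leg w = t_e / 0.707 = 0.4135 in → use 7/16 in.

w = 7/16 in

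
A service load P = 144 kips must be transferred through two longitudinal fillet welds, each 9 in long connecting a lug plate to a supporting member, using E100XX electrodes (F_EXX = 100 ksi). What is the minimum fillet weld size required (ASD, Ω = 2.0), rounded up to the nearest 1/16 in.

w = 7/16 in

Total weld length L = 18 in.
Required throat t_e = P × Ω / (0.6 F_EXX × L) = 144 × 2.0 / (0.6 × 100 × 18) = 0.2667 in.
Required leg w = t_e / 0.707 = 0.3772 in → use 7/16 in.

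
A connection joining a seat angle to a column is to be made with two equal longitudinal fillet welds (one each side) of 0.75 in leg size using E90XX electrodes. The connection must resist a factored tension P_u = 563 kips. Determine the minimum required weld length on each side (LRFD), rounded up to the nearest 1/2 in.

E90XX → F_EXX = 90 ksi.
Throat t_e = 0.707 × 0.75 = 0.5302 in.
φr_n = 0.75 × 0.6 × 90 × 0.5302 = 21.48 kips/in.
L_req = P_u / φr_n = 563 / 21.48 = 26.22 in total.
Per side: 26.22 / 2 = 13.11 in.
Round up → use L = 13.5 in on each side.

L = 13.5 in on each side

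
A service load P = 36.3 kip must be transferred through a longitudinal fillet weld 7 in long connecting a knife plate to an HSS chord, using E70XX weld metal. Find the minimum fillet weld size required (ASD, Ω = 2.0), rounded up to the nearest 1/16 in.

w = 3/8 in

E70XX → F_EXX = 70 ksi.
Total weld length L = 7 in.
Required throat t_e = P × Ω / (0.6 F_EXX × L) = 36.3 × 2.0 / (0.6 × 70 × 7) = 0.2469 in.
Required leg w = t_e / 0.707 = 0.3493 in → use 3/8 in.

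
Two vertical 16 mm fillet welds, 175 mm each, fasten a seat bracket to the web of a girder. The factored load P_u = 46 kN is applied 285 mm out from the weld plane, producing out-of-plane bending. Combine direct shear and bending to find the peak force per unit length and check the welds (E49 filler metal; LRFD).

f_max ≈ 1290 N/mm; adequate

E49XX → F_EXX = 490 MPa.
L_w = 2 × 175 = 350 mm; section modulus (unit throat) S = 2 × L²/6 = 10210 mm².
Direct shear f_v = P/L_w = 46×10³/350 = 131.4 N/mm.
Moment M = P × e = 46×10³ × 285 = 13110000 N·mm; bending f_b = M/S = 1284 N/mm.
f_max = √(f_v² + f_b²) = √(131.4² + 1284²) = 1291 N/mm.
φr_n = 0.75 × 0.6 × 490 × (0.707 × 16) = 2494 N/mm → adequate.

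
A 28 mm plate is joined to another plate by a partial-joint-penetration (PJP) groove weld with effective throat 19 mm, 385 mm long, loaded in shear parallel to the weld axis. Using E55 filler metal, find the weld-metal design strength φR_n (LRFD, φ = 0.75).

φR_n ≈ 1810 kN

E55XX → F_EXX = 550 MPa.
Effective throat (given) t_e = 19 mm.
A_we = 19 × 385 = 7315 mm².
F_nw = 0.6 F_EXX = 330 MPa.
φR_n = 0.75 × 330 × 7315 × 10⁻³ = 1810 kN.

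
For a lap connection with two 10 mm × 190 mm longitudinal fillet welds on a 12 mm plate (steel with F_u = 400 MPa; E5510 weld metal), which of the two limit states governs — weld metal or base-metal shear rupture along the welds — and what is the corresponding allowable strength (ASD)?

E55XX → F_EXX = 550 MPa.
t_e = 0.707 × 10 = 7.07 mm; L = 380 mm.
Weld metal: R_n/Ω = (1/2.0) × 0.6 × 550 × 7.07 × 380 × 10⁻³ = 443.3 kN.
Base metal (shear rupture): R_n/Ω = (1/2.0) × 0.6 × 400 × 12 × 380 × 10⁻³ = 547.2 kN.
Governing: weld metal.

R_n/Ω ≈ 443 kN (weld metal governs)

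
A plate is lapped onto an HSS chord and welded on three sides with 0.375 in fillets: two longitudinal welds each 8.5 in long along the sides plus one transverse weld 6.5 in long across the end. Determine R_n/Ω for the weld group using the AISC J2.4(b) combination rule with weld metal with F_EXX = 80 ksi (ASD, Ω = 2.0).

R_n/Ω ≈ 154 kip

t_e = 0.707 × 0.375 = 0.2651 in.
R_nwl = 0.6 × 80 × 0.2651 × 17 = 216.3 kip (longitudinal, 2 welds).
R_nwt = 0.6 × 80 × 0.2651 × 6.5 = 82.72 kip (transverse, base value).
(i) R_nwl + R_nwt = 299.1 kip; (ii) 0.85 R_nwl + 1.5 R_nwt = 308 kip.
R_n = max = 308 kip [governs: (ii)]; R_n/Ω = 154 kip.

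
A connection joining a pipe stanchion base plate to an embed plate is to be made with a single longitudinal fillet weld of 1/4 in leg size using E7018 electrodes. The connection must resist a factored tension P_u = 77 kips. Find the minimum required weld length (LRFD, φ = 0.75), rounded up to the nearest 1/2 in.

L = 14 in

E70XX → F_EXX = 70 ksi.
Throat t_e = 0.707 × 0.25 = 0.1767 in.
φr_n = 0.75 × 0.6 × 70 × 0.1767 = 5.568 kips/in.
L_req = P_u / φr_n = 77 / 5.568 = 13.83 in total.
Round up → use L = 14 in.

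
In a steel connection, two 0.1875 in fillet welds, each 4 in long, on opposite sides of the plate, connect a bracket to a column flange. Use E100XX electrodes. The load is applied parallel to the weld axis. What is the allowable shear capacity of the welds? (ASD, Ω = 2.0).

R_n/Ω ≈ 31.8 kips

E100XX → F_EXX = 100 ksi.
Effective throat t_e = 0.707 × 0.1875 = 0.1326 in.
Total length L = 8 in; A_we = 0.1326 × 8 = 1.06 in².
F_nw = 0.6 F_EXX = 0.6 × 100 = 60 ksi.
R_n = 60 × 1.06 = 63.63 kips; R_n/Ω = 63.63/2.0 = 31.82 kips.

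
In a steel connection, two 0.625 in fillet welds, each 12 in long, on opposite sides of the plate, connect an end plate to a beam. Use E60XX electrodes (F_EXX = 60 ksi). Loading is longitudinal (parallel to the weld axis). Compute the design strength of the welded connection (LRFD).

φR_n ≈ 286 kips

Effective throat t_e = 0.707 × 0.625 = 0.4419 in.
Total length L = 24 in; A_we = 0.4419 × 24 = 10.6 in².
F_nw = 0.6 F_EXX = 0.6 × 60 = 36 ksi.
φR_n = 0.75 × 36 × 10.6 = 286.3 kips.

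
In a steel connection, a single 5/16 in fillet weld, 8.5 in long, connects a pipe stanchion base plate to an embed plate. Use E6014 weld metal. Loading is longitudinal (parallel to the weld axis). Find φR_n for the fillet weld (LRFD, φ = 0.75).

φR_n ≈ 50.7 kip

E60XX → F_EXX = 60 ksi.
Effective throat t_e = 0.707 × 0.3125 = 0.2209 in.
Total length L = 8.5 in; A_we = 0.2209 × 8.5 = 1.878 in².
F_nw = 0.6 F_EXX = 0.6 × 60 = 36 ksi.
φR_n = 0.75 × 36 × 1.878 = 50.71 kip.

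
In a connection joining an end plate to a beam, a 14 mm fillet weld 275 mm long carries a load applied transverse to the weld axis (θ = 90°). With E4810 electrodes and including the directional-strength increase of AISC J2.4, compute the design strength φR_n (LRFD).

E48XX → F_EXX = 480 MPa.
t_e = 0.707 × 14 = 9.898 mm; A_we = 9.898 × 275 = 2722 mm².
Directional factor: 1.0 + 0.5 sin^1.5(90°) = 1.5.
F_nw = 0.6 × 480 × 1.5 = 432 MPa.
φR_n = 0.75 × 432 × 2722 × 10⁻³ = 881.9 kN.

φR_n ≈ 882 kN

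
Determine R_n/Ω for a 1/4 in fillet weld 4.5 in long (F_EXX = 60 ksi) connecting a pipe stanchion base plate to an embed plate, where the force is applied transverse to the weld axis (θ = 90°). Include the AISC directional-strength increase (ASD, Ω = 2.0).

t_e = 0.707 × 0.25 = 0.1767 in; A_we = 0.1767 × 4.5 = 0.7954 in².
Directional factor: 1.0 + 0.5 sin^1.5(90°) = 1.5.
F_nw = 0.6 × 60 × 1.5 = 54 ksi.
R_n/Ω = (54 × 0.7954) / 2.0 = 21.48 kips.

R_n/Ω ≈ 21.5 kips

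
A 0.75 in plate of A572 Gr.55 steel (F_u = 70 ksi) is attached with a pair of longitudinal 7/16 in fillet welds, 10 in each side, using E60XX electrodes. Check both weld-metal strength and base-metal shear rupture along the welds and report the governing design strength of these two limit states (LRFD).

E60XX → F_EXX = 60 ksi.
t_e = 0.707 × 0.4375 = 0.3093 in; L = 20 in.
Weld metal: φR_n = 0.75 × 0.6 × 60 × 0.3093 × 20 = 167 kip.
Base metal (shear rupture): φR_n = 0.75 × 0.6 × 70 × 0.75 × 20 = 472.5 kip.
Governing: weld metal.

φR_n ≈ 167 kip (weld metal governs)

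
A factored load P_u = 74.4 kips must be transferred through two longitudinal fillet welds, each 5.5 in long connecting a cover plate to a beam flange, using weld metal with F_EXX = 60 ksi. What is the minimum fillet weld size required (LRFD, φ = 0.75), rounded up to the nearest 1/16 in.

w = 3/8 in

Total weld length L = 11 in.
Required throat t_e = P_u / (φ × 0.6 F_EXX × L) = 74.4 / (0.75 × 0.6 × 60 × 11) = 0.2505 in.
Required leg w = t_e / 0.707 = 0.3543 in → use 3/8 in.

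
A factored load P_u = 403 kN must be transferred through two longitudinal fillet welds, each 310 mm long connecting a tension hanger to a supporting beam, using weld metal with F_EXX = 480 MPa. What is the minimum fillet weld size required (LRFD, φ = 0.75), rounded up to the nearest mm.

w = 5 mm

Total weld length L = 620 mm.
Required throat t_e = P_u / (φ × 0.6 F_EXX × L) = 403 / (0.75 × 0.6 × 480 × 620 × 10⁻³) = 3.009 mm.
Required leg w = t_e / 0.707 = 4.256 mm → use 5 mm.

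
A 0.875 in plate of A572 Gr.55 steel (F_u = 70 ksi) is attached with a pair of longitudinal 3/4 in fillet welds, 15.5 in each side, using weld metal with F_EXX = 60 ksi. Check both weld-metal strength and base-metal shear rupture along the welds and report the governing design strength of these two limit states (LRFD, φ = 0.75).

t_e = 0.707 × 0.75 = 0.5302 in; L = 31 in.
Weld metal: φR_n = 0.75 × 0.6 × 60 × 0.5302 × 31 = 443.8 kips.
Base metal (shear rupture): φR_n = 0.75 × 0.6 × 70 × 0.875 × 31 = 854.4 kips.
Governing: weld metal.

φR_n ≈ 444 kips (weld metal governs)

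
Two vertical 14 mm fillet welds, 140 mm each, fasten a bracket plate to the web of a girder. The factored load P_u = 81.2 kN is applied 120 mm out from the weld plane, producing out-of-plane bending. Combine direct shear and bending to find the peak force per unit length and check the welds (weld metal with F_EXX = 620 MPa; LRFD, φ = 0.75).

L_w = 2 × 140 = 280 mm; section modulus (unit throat) S = 2 × L²/6 = 6533 mm².
Direct shear f_v = P/L_w = 81.2×10³/280 = 290 N/mm.
Moment M = P × e = 81.2×10³ × 120 = 9744000 N·mm; bending f_b = M/S = 1491 N/mm.
f_max = √(f_v² + f_b²) = √(290² + 1491²) = 1519 N/mm.
φr_n = 0.75 × 0.6 × 620 × (0.707 × 14) = 2762 N/mm → adequate.

f_max ≈ 1520 N/mm; adequate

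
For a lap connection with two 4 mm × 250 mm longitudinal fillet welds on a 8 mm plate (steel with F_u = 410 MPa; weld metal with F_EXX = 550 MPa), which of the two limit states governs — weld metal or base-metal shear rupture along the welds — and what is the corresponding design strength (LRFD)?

φR_n ≈ 350 kN (weld metal governs)

t_e = 0.707 × 4 = 2.828 mm; L = 500 mm.
Weld metal: φR_n = 0.75 × 0.6 × 550 × 2.828 × 500 × 10⁻³ = 350 kN.
Base metal (shear rupture): φR_n = 0.75 × 0.6 × 410 × 8 × 500 × 10⁻³ = 738 kN.
Governing: weld metal.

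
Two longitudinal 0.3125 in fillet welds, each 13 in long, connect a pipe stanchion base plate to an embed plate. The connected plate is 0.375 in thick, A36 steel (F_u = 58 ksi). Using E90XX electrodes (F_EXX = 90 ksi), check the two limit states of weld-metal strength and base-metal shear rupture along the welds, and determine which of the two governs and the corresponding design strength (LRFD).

t_e = 0.707 × 0.3125 = 0.2209 in; L = 26 in.
Weld metal: φR_n = 0.75 × 0.6 × 90 × 0.2209 × 26 = 232.6 kip.
Base metal (shear rupture): φR_n = 0.75 × 0.6 × 58 × 0.375 × 26 = 254.5 kip.
Governing: weld metal.

φR_n ≈ 233 kip (weld metal governs)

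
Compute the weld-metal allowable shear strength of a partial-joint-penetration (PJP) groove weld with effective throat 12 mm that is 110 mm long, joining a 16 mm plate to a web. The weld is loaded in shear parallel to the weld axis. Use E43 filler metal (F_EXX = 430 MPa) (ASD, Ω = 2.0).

R_n/Ω ≈ 170 kN

Effective throat (given) t_e = 12 mm.
A_we = 12 × 110 = 1320 mm².
F_nw = 0.6 F_EXX = 258 MPa.
R_n/Ω = (258 × 1320) / 2.0 × 10⁻³ = 170.3 kN.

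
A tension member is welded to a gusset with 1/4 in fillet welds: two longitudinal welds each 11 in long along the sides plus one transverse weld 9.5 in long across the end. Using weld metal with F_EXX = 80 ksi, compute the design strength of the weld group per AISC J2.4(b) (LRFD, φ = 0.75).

φR_n ≈ 210 kip

t_e = 0.707 × 0.25 = 0.1767 in.
R_nwl = 0.6 × 80 × 0.1767 × 22 = 186.6 kip (longitudinal, 2 welds).
R_nwt = 0.6 × 80 × 0.1767 × 9.5 = 80.6 kip (transverse, base value).
(i) R_nwl + R_nwt = 267.2 kip; (ii) 0.85 R_nwl + 1.5 R_nwt = 279.5 kip.
R_n = max = 279.5 kip [governs: (ii)]; φR_n = 209.7 kip.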